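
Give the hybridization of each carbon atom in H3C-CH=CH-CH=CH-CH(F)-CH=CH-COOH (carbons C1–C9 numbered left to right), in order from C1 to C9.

C1 sp3, C2 sp2, C3 sp2, C4 sp2, C5 sp2, C6 sp3, C7 sp2, C8 sp2, C9 sp2

C1 has 4 σ bonds: steric number 4 → sp3.
C2: 3 σ bonds, plus one π bond — 3 electron domains, sp2.
C3: 3 σ bonds, plus one π bond — 3 electron domains, sp2.
C4 carries 3 σ bonds, plus one π bond, giving a steric number of 3, so it is sp2.
C5 (3 σ bonds, plus one π bond) has steric number 3: sp2.
C6 (4 σ bonds) has steric number 4: sp3.
C7 has 3 σ bonds, plus one π bond: steric number 3 → sp2.
C8 has 3 σ bonds, plus one π bond: steric number 3 → sp2.
C9 carries 3 σ bonds, plus one π bond, giving a steric number of 3, so it is sp2.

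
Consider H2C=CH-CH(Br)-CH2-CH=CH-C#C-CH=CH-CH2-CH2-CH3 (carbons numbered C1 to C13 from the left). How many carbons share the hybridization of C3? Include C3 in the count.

C3 is sp3 (only σ bonds).
C1: sp2
C2: sp2
C3: sp3 ✓
C4: sp3 ✓
C5: sp2
C6: sp2
C7: sp
C8: sp
C9: sp2
C10: sp2
C11: sp3 ✓
C12: sp3 ✓
C13: sp3 ✓
5 carbons are sp3.

5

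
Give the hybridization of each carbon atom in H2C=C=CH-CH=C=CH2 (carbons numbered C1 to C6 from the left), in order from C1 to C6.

C1 sp2, C2 sp, C3 sp2, C4 sp2, C5 sp, C6 sp2

C1: 3 σ bonds, plus one π bond — 3 electron domains, sp2.
C2: 2 σ bonds, plus two π bonds — 2 electron domains, sp.
C3 has 3 σ bonds, plus one π bond: steric number 3 → sp2.
C4 carries 3 σ bonds, plus one π bond, giving a steric number of 3, so it is sp2.
C5: 2 σ bonds, plus two π bonds; 2 regions of electron density → sp.
C6 carries 3 σ bonds, plus one π bond, giving a steric number of 3, so it is sp2.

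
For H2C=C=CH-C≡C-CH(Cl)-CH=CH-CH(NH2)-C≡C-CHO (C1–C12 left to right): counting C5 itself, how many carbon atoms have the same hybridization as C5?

C5 is sp (two π bonds).
C1: sp2
C2: sp ✓
C3: sp2
C4: sp ✓
C5: sp ✓
C6: sp3
C7: sp2
C8: sp2
C9: sp3
C10: sp ✓
C11: sp ✓
C12: sp2
5 carbons are sp.

5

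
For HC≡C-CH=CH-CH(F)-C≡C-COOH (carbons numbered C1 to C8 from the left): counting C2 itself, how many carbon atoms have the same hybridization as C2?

C2 is sp (two π bonds).
C1: sp ✓
C2: sp ✓
C3: sp2
C4: sp2
C5: sp3
C6: sp ✓
C7: sp ✓
C8: sp2
4 carbons are sp.

4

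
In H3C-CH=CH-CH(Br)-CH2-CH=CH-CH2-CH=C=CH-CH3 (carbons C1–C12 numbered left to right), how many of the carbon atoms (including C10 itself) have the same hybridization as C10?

C10 is sp (two π bonds).
C1: sp3
C2: sp2
C3: sp2
C4: sp3
C5: sp3
C6: sp2
C7: sp2
C8: sp3
C9: sp2
C10: sp ✓
C11: sp2
C12: sp3
1 carbon is sp.

1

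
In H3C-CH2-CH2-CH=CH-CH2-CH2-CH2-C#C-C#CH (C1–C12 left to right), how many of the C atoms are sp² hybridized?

C1: sp3
C2: sp3
C3: sp3
C4: sp2 ✓
C5: sp2 ✓
C6: sp3
C7: sp3
C8: sp3
C9: sp
C10: sp
C11: sp
C12: sp
C4, C5 → 2 sp2 carbons.

2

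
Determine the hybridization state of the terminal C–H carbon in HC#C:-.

The terminal C–H carbon — 2 σ bonds, plus two π bonds. Steric number 2, so sp.

sp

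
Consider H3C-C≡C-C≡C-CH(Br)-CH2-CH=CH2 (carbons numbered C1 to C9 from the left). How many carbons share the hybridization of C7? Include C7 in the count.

C7 is sp3 (only σ bonds).
C1: sp3 ✓
C2: sp
C3: sp
C4: sp
C5: sp
C6: sp3 ✓
C7: sp3 ✓
C8: sp2
C9: sp2
3 carbons are sp3.

3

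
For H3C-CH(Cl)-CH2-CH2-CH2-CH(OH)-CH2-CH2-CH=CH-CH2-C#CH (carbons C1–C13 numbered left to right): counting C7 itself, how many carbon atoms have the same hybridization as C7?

9

C7 is sp3 (only σ bonds).
C1: sp3 ✓
C2: sp3 ✓
C3: sp3 ✓
C4: sp3 ✓
C5: sp3 ✓
C6: sp3 ✓
C7: sp3 ✓
C8: sp3 ✓
C9: sp2
C10: sp2
C11: sp3 ✓
C12: sp
C13: sp
9 carbons are sp3.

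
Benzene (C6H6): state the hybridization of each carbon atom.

sp²

Every ring carbon has three σ bonds and contributes one p electron to the aromatic π system.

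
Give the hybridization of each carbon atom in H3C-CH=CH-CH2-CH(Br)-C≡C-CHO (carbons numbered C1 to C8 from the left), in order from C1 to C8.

C1 has 4 σ bonds: steric number 4 → sp3.
C2 is sp2: 3 σ bonds, plus one π bond, 3 electron-density regions.
C3 has 3 σ bonds, plus one π bond: steric number 3 → sp2.
C4 is sp3: 4 σ bonds, 4 electron-density regions.
C5 (4 σ bonds) has steric number 4: sp3.
C6 carries 2 σ bonds, plus two π bonds, giving a steric number of 2, so it is sp.
C7 — 2 σ bonds, plus two π bonds. Steric number 2, so sp.
C8 (3 σ bonds, plus one π bond) has steric number 3: sp2.

C1 sp3, C2 sp2, C3 sp2, C4 sp3, C5 sp3, C6 sp, C7 sp, C8 sp2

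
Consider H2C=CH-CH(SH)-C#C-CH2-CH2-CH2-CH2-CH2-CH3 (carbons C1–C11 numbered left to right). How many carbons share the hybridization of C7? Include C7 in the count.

C7 is sp3 (only σ bonds).
C1: sp2
C2: sp2
C3: sp3 ✓
C4: sp
C5: sp
C6: sp3 ✓
C7: sp3 ✓
C8: sp3 ✓
C9: sp3 ✓
C10: sp3 ✓
C11: sp3 ✓
7 carbons are sp3.

7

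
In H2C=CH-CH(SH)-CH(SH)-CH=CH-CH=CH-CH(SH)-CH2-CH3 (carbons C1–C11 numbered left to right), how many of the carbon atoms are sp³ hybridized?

C1: sp2
C2: sp2
C3: sp3 ✓
C4: sp3 ✓
C5: sp2
C6: sp2
C7: sp2
C8: sp2
C9: sp3 ✓
C10: sp3 ✓
C11: sp3 ✓
C3, C4, C9, C10, C11 → 5 sp3 carbons.

5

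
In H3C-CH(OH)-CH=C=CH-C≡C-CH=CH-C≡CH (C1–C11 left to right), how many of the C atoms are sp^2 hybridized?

4

C1: sp3
C2: sp3
C3: sp2 ✓
C4: sp
C5: sp2 ✓
C6: sp
C7: sp
C8: sp2 ✓
C9: sp2 ✓
C10: sp
C11: sp
C3, C5, C8, C9 → 4 sp2 carbons.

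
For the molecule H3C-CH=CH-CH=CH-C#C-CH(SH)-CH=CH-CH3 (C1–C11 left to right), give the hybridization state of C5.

C5 (3 σ bonds, plus one π bond) has steric number 3: sp2.

sp^2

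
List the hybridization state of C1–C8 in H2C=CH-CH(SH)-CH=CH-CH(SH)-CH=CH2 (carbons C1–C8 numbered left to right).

C1 is sp2: 3 σ bonds, plus one π bond, 3 electron-density regions.
C2 has 3 σ bonds, plus one π bond: steric number 3 → sp2.
C3 (4 σ bonds) has steric number 4: sp3.
C4 is sp2: 3 σ bonds, plus one π bond, 3 electron-density regions.
C5 is sp2: 3 σ bonds, plus one π bond, 3 electron-density regions.
C6: 4 σ bonds — 4 electron domains, sp3.
C7 — 3 σ bonds, plus one π bond. Steric number 3, so sp2.
C8: 3 σ bonds, plus one π bond — 3 electron domains, sp2.

C1 sp2, C2 sp2, C3 sp3, C4 sp2, C5 sp2, C6 sp3, C7 sp2, C8 sp2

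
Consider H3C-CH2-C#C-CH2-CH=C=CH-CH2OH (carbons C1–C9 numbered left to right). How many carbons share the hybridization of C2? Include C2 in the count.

4

C2 is sp3 (only σ bonds).
C1: sp3 ✓
C2: sp3 ✓
C3: sp
C4: sp
C5: sp3 ✓
C6: sp2
C7: sp
C8: sp2
C9: sp3 ✓
4 carbons are sp3.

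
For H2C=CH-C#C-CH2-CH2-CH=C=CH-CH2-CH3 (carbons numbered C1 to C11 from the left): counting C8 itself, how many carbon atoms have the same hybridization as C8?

C8 is sp (two π bonds).
C1: sp2
C2: sp2
C3: sp ✓
C4: sp ✓
C5: sp3
C6: sp3
C7: sp2
C8: sp ✓
C9: sp2
C10: sp3
C11: sp3
3 carbons are sp.

3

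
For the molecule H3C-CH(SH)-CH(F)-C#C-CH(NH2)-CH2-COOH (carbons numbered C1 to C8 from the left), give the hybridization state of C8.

C8: 3 σ bonds, plus one π bond; 3 regions of electron density → sp2.

sp^2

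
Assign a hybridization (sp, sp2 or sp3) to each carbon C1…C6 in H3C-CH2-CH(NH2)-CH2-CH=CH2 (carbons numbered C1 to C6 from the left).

C1 sp3, C2 sp3, C3 sp3, C4 sp3, C5 sp2, C6 sp2

C1 carries 4 σ bonds, giving a steric number of 4, so it is sp3.
C2 — 4 σ bonds. Steric number 4, so sp3.
C3: 4 σ bonds — 4 electron domains, sp3.
C4 — 4 σ bonds. Steric number 4, so sp3.
C5 (3 σ bonds, plus one π bond) has steric number 3: sp2.
C6 carries 3 σ bonds, plus one π bond, giving a steric number of 3, so it is sp2.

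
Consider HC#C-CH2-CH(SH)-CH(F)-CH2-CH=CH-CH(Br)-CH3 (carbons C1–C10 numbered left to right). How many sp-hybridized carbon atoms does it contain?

C1: sp ✓
C2: sp ✓
C3: sp3
C4: sp3
C5: sp3
C6: sp3
C7: sp2
C8: sp2
C9: sp3
C10: sp3
C1, C2 → 2 sp carbons.

2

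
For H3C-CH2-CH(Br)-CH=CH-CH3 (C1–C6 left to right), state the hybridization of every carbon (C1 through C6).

C1 sp3, C2 sp3, C3 sp3, C4 sp2, C5 sp2, C6 sp3

C1: 4 σ bonds; 4 regions of electron density → sp3.
C2 has 4 σ bonds: steric number 4 → sp3.
C3 — 4 σ bonds. Steric number 4, so sp3.
C4 — 3 σ bonds, plus one π bond. Steric number 3, so sp2.
C5 — 3 σ bonds, plus one π bond. Steric number 3, so sp2.
C6: 4 σ bonds; 4 regions of electron density → sp3.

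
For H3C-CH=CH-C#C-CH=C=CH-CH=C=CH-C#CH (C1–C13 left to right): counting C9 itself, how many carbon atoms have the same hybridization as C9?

6

C9 is sp2 (one π bond).
C1: sp3
C2: sp2 ✓
C3: sp2 ✓
C4: sp
C5: sp
C6: sp2 ✓
C7: sp
C8: sp2 ✓
C9: sp2 ✓
C10: sp
C11: sp2 ✓
C12: sp
C13: sp
6 carbons are sp2.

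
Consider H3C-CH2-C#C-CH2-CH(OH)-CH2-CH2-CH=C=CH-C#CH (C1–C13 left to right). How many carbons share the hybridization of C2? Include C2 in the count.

C2 is sp3 (only σ bonds).
C1: sp3 ✓
C2: sp3 ✓
C3: sp
C4: sp
C5: sp3 ✓
C6: sp3 ✓
C7: sp3 ✓
C8: sp3 ✓
C9: sp2
C10: sp
C11: sp2
C12: sp
C13: sp
6 carbons are sp3.

6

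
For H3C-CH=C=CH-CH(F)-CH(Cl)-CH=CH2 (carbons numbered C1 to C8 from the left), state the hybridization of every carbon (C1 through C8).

C1 sp3, C2 sp2, C3 sp, C4 sp2, C5 sp3, C6 sp3, C7 sp2, C8 sp2

C1 (4 σ bonds) has steric number 4: sp3.
C2 has 3 σ bonds, plus one π bond: steric number 3 → sp2.
C3 has 2 σ bonds, plus two π bonds: steric number 2 → sp.
C4 carries 3 σ bonds, plus one π bond, giving a steric number of 3, so it is sp2.
C5: 4 σ bonds; 4 regions of electron density → sp3.
C6 has 4 σ bonds: steric number 4 → sp3.
C7 has 3 σ bonds, plus one π bond: steric number 3 → sp2.
C8 carries 3 σ bonds, plus one π bond, giving a steric number of 3, so it is sp2.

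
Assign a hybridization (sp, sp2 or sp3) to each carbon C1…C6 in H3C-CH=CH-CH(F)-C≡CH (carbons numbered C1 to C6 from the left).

C1 carries 4 σ bonds, giving a steric number of 4, so it is sp3.
C2 is sp2: 3 σ bonds, plus one π bond, 3 electron-density regions.
C3: 3 σ bonds, plus one π bond; 3 regions of electron density → sp2.
C4: 4 σ bonds — 4 electron domains, sp3.
C5 (2 σ bonds, plus two π bonds) has steric number 2: sp.
C6 — 2 σ bonds, plus two π bonds. Steric number 2, so sp.

C1 sp3, C2 sp2, C3 sp2, C4 sp3, C5 sp, C6 sp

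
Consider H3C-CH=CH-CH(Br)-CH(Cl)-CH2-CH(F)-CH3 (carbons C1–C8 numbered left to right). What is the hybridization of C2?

sp^2

C2: 3 σ bonds, plus one π bond — 3 electron domains, sp2.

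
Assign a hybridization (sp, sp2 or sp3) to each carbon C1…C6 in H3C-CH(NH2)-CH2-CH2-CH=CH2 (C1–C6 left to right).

C1 sp3, C2 sp3, C3 sp3, C4 sp3, C5 sp2, C6 sp2

C1 has 4 σ bonds: steric number 4 → sp3.
C2 carries 4 σ bonds, giving a steric number of 4, so it is sp3.
C3 — 4 σ bonds. Steric number 4, so sp3.
C4 is sp3: 4 σ bonds, 4 electron-density regions.
C5 — 3 σ bonds, plus one π bond. Steric number 3, so sp2.
C6 carries 3 σ bonds, plus one π bond, giving a steric number of 3, so it is sp2.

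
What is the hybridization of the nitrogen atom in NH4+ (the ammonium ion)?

Four σ bonds, no lone pair → sp3, tetrahedral.

sp³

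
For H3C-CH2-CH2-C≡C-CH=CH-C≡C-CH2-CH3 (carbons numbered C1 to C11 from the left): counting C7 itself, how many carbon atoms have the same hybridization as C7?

2

C7 is sp2 (one π bond).
C1: sp3
C2: sp3
C3: sp3
C4: sp
C5: sp
C6: sp2 ✓
C7: sp2 ✓
C8: sp
C9: sp
C10: sp3
C11: sp3
2 carbons are sp2.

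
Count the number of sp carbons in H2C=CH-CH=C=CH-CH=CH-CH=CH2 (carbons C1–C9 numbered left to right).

1

C1: sp2
C2: sp2
C3: sp2
C4: sp ✓
C5: sp2
C6: sp2
C7: sp2
C8: sp2
C9: sp2
C4 → 1 sp carbon.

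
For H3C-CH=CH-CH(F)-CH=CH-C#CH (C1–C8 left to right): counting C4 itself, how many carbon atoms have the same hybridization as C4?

C4 is sp3 (only σ bonds).
C1: sp3 ✓
C2: sp2
C3: sp2
C4: sp3 ✓
C5: sp2
C6: sp2
C7: sp
C8: sp
2 carbons are sp3.

2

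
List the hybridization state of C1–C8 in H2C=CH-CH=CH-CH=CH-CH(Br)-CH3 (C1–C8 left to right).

C1 sp2, C2 sp2, C3 sp2, C4 sp2, C5 sp2, C6 sp2, C7 sp3, C8 sp3

C1 — 3 σ bonds, plus one π bond. Steric number 3, so sp2.
C2 is sp2: 3 σ bonds, plus one π bond, 3 electron-density regions.
C3 has 3 σ bonds, plus one π bond: steric number 3 → sp2.
C4 has 3 σ bonds, plus one π bond: steric number 3 → sp2.
C5: 3 σ bonds, plus one π bond — 3 electron domains, sp2.
C6 (3 σ bonds, plus one π bond) has steric number 3: sp2.
C7 (4 σ bonds) has steric number 4: sp3.
C8: 4 σ bonds — 4 electron domains, sp3.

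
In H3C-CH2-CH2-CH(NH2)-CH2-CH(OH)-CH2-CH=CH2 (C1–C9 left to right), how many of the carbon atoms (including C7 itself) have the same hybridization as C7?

7

C7 is sp3 (only σ bonds).
C1: sp3 ✓
C2: sp3 ✓
C3: sp3 ✓
C4: sp3 ✓
C5: sp3 ✓
C6: sp3 ✓
C7: sp3 ✓
C8: sp2
C9: sp2
7 carbons are sp3.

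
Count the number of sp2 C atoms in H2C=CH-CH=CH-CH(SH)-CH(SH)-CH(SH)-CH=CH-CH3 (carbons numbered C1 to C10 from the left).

6

C1: sp2 ✓
C2: sp2 ✓
C3: sp2 ✓
C4: sp2 ✓
C5: sp3
C6: sp3
C7: sp3
C8: sp2 ✓
C9: sp2 ✓
C10: sp3
C1, C2, C3, C4, C8, C9 → 6 sp2 carbons.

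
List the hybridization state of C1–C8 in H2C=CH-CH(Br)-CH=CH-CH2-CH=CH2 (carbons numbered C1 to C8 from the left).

C1 has 3 σ bonds, plus one π bond: steric number 3 → sp2.
C2 carries 3 σ bonds, plus one π bond, giving a steric number of 3, so it is sp2.
C3 — 4 σ bonds. Steric number 4, so sp3.
C4 carries 3 σ bonds, plus one π bond, giving a steric number of 3, so it is sp2.
C5 (3 σ bonds, plus one π bond) has steric number 3: sp2.
C6: 4 σ bonds; 4 regions of electron density → sp3.
C7 (3 σ bonds, plus one π bond) has steric number 3: sp2.
C8 — 3 σ bonds, plus one π bond. Steric number 3, so sp2.

C1 sp2, C2 sp2, C3 sp3, C4 sp2, C5 sp2, C6 sp3, C7 sp2, C8 sp2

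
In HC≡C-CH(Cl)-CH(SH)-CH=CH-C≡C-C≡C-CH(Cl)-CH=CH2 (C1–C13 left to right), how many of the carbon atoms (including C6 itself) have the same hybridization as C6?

4

C6 is sp2 (one π bond).
C1: sp
C2: sp
C3: sp3
C4: sp3
C5: sp2 ✓
C6: sp2 ✓
C7: sp
C8: sp
C9: sp
C10: sp
C11: sp3
C12: sp2 ✓
C13: sp2 ✓
4 carbons are sp2.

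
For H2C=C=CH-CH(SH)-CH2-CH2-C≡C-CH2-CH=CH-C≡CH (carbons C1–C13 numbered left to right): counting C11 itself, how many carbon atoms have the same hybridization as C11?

4

C11 is sp2 (one π bond).
C1: sp2 ✓
C2: sp
C3: sp2 ✓
C4: sp3
C5: sp3
C6: sp3
C7: sp
C8: sp
C9: sp3
C10: sp2 ✓
C11: sp2 ✓
C12: sp
C13: sp
4 carbons are sp2.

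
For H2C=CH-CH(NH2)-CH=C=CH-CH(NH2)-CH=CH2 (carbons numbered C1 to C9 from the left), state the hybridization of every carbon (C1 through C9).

C1 sp2, C2 sp2, C3 sp3, C4 sp2, C5 sp, C6 sp2, C7 sp3, C8 sp2, C9 sp2

C1 (3 σ bonds, plus one π bond) has steric number 3: sp2.
C2 (3 σ bonds, plus one π bond) has steric number 3: sp2.
C3: 4 σ bonds — 4 electron domains, sp3.
C4 is sp2: 3 σ bonds, plus one π bond, 3 electron-density regions.
C5 carries 2 σ bonds, plus two π bonds, giving a steric number of 2, so it is sp.
C6 carries 3 σ bonds, plus one π bond, giving a steric number of 3, so it is sp2.
C7: 4 σ bonds; 4 regions of electron density → sp3.
C8: 3 σ bonds, plus one π bond — 3 electron domains, sp2.
C9 has 3 σ bonds, plus one π bond: steric number 3 → sp2.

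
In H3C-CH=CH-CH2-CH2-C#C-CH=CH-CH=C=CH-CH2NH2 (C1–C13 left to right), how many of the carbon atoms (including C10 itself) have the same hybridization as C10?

6

C10 is sp2 (one π bond).
C1: sp3
C2: sp2 ✓
C3: sp2 ✓
C4: sp3
C5: sp3
C6: sp
C7: sp
C8: sp2 ✓
C9: sp2 ✓
C10: sp2 ✓
C11: sp
C12: sp2 ✓
C13: sp3
6 carbons are sp2.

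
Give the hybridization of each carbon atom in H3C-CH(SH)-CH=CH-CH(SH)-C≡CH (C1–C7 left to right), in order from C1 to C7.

C1: 4 σ bonds — 4 electron domains, sp3.
C2 — 4 σ bonds. Steric number 4, so sp3.
C3 — 3 σ bonds, plus one π bond. Steric number 3, so sp2.
C4 carries 3 σ bonds, plus one π bond, giving a steric number of 3, so it is sp2.
C5: 4 σ bonds; 4 regions of electron density → sp3.
C6: 2 σ bonds, plus two π bonds; 2 regions of electron density → sp.
C7 — 2 σ bonds, plus two π bonds. Steric number 2, so sp.

C1 sp3, C2 sp3, C3 sp2, C4 sp2, C5 sp3, C6 sp, C7 sp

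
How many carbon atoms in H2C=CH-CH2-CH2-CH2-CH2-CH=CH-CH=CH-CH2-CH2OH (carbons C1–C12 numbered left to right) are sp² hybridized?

6

C1: sp2 ✓
C2: sp2 ✓
C3: sp3
C4: sp3
C5: sp3
C6: sp3
C7: sp2 ✓
C8: sp2 ✓
C9: sp2 ✓
C10: sp2 ✓
C11: sp3
C12: sp3
C1, C2, C7, C8, C9, C10 → 6 sp2 carbons.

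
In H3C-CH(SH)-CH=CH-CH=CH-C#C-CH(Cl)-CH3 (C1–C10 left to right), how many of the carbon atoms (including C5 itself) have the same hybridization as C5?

4

C5 is sp2 (one π bond).
C1: sp3
C2: sp3
C3: sp2 ✓
C4: sp2 ✓
C5: sp2 ✓
C6: sp2 ✓
C7: sp
C8: sp
C9: sp3
C10: sp3
4 carbons are sp2.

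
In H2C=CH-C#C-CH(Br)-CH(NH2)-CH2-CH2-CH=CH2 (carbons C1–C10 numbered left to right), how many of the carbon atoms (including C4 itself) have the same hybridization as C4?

C4 is sp (two π bonds).
C1: sp2
C2: sp2
C3: sp ✓
C4: sp ✓
C5: sp3
C6: sp3
C7: sp3
C8: sp3
C9: sp2
C10: sp2
2 carbons are sp.

2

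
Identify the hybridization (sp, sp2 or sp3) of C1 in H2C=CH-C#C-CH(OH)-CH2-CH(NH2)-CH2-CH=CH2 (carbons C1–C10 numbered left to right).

sp²

C1: 3 σ bonds, plus one π bond — 3 electron domains, sp2.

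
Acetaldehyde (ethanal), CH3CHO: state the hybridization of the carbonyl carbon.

sp²

The carbonyl carbon carries 3 σ bonds, plus one π bond, giving a steric number of 3, so it is sp2.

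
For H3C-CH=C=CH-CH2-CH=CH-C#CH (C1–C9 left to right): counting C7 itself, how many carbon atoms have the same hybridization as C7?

4

C7 is sp2 (one π bond).
C1: sp3
C2: sp2 ✓
C3: sp
C4: sp2 ✓
C5: sp3
C6: sp2 ✓
C7: sp2 ✓
C8: sp
C9: sp
4 carbons are sp2.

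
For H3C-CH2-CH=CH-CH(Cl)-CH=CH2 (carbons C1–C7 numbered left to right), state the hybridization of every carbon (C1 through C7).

C1 sp3, C2 sp3, C3 sp2, C4 sp2, C5 sp3, C6 sp2, C7 sp2

C1 carries 4 σ bonds, giving a steric number of 4, so it is sp3.
C2 — 4 σ bonds. Steric number 4, so sp3.
C3 has 3 σ bonds, plus one π bond: steric number 3 → sp2.
C4 — 3 σ bonds, plus one π bond. Steric number 3, so sp2.
C5: 4 σ bonds; 4 regions of electron density → sp3.
C6: 3 σ bonds, plus one π bond; 3 regions of electron density → sp2.
C7 — 3 σ bonds, plus one π bond. Steric number 3, so sp2.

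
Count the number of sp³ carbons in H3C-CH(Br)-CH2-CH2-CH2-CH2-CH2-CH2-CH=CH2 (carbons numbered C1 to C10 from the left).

C1: sp3 ✓
C2: sp3 ✓
C3: sp3 ✓
C4: sp3 ✓
C5: sp3 ✓
C6: sp3 ✓
C7: sp3 ✓
C8: sp3 ✓
C9: sp2
C10: sp2
C1, C2, C3, C4, C5, C6, C7, C8 → 8 sp3 carbons.

8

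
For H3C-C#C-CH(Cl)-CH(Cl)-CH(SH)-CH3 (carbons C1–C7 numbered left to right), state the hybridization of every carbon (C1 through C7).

C1: 4 σ bonds — 4 electron domains, sp3.
C2 carries 2 σ bonds, plus two π bonds, giving a steric number of 2, so it is sp.
C3: 2 σ bonds, plus two π bonds — 2 electron domains, sp.
C4: 4 σ bonds — 4 electron domains, sp3.
C5 (4 σ bonds) has steric number 4: sp3.
C6 has 4 σ bonds: steric number 4 → sp3.
C7 is sp3: 4 σ bonds, 4 electron-density regions.

C1 sp3, C2 sp, C3 sp, C4 sp3, C5 sp3, C6 sp3, C7 sp3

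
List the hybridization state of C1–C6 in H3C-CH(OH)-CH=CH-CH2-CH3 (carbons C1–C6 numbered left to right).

C1 — 4 σ bonds. Steric number 4, so sp3.
C2 has 4 σ bonds: steric number 4 → sp3.
C3: 3 σ bonds, plus one π bond — 3 electron domains, sp2.
C4: 3 σ bonds, plus one π bond; 3 regions of electron density → sp2.
C5 — 4 σ bonds. Steric number 4, so sp3.
C6: 4 σ bonds; 4 regions of electron density → sp3.

C1 sp3, C2 sp3, C3 sp2, C4 sp2, C5 sp3, C6 sp3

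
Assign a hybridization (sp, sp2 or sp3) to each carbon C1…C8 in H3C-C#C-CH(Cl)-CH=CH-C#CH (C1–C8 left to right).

C1 sp3, C2 sp, C3 sp, C4 sp3, C5 sp2, C6 sp2, C7 sp, C8 sp

C1 carries 4 σ bonds, giving a steric number of 4, so it is sp3.
C2 is sp: 2 σ bonds, plus two π bonds, 2 electron-density regions.
C3 is sp: 2 σ bonds, plus two π bonds, 2 electron-density regions.
C4 has 4 σ bonds: steric number 4 → sp3.
C5: 3 σ bonds, plus one π bond; 3 regions of electron density → sp2.
C6 is sp2: 3 σ bonds, plus one π bond, 3 electron-density regions.
C7 has 2 σ bonds, plus two π bonds: steric number 2 → sp.
C8 carries 2 σ bonds, plus two π bonds, giving a steric number of 2, so it is sp.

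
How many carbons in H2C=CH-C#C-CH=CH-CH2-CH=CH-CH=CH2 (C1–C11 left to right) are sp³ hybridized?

C1: sp2
C2: sp2
C3: sp
C4: sp
C5: sp2
C6: sp2
C7: sp3 ✓
C8: sp2
C9: sp2
C10: sp2
C11: sp2
C7 → 1 sp3 carbon.

1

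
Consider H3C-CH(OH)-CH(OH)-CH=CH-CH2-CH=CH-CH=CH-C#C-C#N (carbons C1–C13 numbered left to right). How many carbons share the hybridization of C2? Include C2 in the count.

C2 is sp3 (only σ bonds).
C1: sp3 ✓
C2: sp3 ✓
C3: sp3 ✓
C4: sp2
C5: sp2
C6: sp3 ✓
C7: sp2
C8: sp2
C9: sp2
C10: sp2
C11: sp
C12: sp
C13: sp
4 carbons are sp3.

4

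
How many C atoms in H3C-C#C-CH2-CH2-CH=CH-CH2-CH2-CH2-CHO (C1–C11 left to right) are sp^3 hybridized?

6

C1: sp3 ✓
C2: sp
C3: sp
C4: sp3 ✓
C5: sp3 ✓
C6: sp2
C7: sp2
C8: sp3 ✓
C9: sp3 ✓
C10: sp3 ✓
C11: sp2
C1, C4, C5, C8, C9, C10 → 6 sp3 carbons.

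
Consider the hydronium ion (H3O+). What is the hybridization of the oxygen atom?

Three σ bonds + one lone pair = steric number 4 → sp3.

sp3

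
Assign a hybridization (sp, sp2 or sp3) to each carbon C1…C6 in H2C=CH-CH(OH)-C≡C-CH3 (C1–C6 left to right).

C1: 3 σ bonds, plus one π bond — 3 electron domains, sp2.
C2 carries 3 σ bonds, plus one π bond, giving a steric number of 3, so it is sp2.
C3 (4 σ bonds) has steric number 4: sp3.
C4: 2 σ bonds, plus two π bonds; 2 regions of electron density → sp.
C5 (2 σ bonds, plus two π bonds) has steric number 2: sp.
C6 has 4 σ bonds: steric number 4 → sp3.

C1 sp2, C2 sp2, C3 sp3, C4 sp, C5 sp, C6 sp3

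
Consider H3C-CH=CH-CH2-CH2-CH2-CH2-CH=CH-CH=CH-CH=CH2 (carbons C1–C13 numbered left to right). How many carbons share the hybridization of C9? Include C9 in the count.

C9 is sp2 (one π bond).
C1: sp3
C2: sp2 ✓
C3: sp2 ✓
C4: sp3
C5: sp3
C6: sp3
C7: sp3
C8: sp2 ✓
C9: sp2 ✓
C10: sp2 ✓
C11: sp2 ✓
C12: sp2 ✓
C13: sp2 ✓
8 carbons are sp2.

8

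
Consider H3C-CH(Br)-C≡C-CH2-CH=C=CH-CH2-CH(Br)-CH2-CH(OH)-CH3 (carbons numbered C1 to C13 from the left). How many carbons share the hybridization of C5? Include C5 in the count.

C5 is sp3 (only σ bonds).
C1: sp3 ✓
C2: sp3 ✓
C3: sp
C4: sp
C5: sp3 ✓
C6: sp2
C7: sp
C8: sp2
C9: sp3 ✓
C10: sp3 ✓
C11: sp3 ✓
C12: sp3 ✓
C13: sp3 ✓
8 carbons are sp3.

8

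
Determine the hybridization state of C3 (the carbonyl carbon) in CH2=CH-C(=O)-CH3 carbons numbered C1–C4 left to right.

sp2

C3 (the carbonyl carbon) (3 σ bonds, plus one π bond) has steric number 3: sp2.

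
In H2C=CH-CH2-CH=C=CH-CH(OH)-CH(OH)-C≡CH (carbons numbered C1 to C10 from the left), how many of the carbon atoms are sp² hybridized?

C1: sp2 ✓
C2: sp2 ✓
C3: sp3
C4: sp2 ✓
C5: sp
C6: sp2 ✓
C7: sp3
C8: sp3
C9: sp
C10: sp
C1, C2, C4, C6 → 4 sp2 carbons.

4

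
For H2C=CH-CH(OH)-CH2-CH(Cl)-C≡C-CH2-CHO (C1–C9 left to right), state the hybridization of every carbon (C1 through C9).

C1 — 3 σ bonds, plus one π bond. Steric number 3, so sp2.
C2 has 3 σ bonds, plus one π bond: steric number 3 → sp2.
C3 — 4 σ bonds. Steric number 4, so sp3.
C4: 4 σ bonds; 4 regions of electron density → sp3.
C5 is sp3: 4 σ bonds, 4 electron-density regions.
C6 is sp: 2 σ bonds, plus two π bonds, 2 electron-density regions.
C7: 2 σ bonds, plus two π bonds — 2 electron domains, sp.
C8: 4 σ bonds; 4 regions of electron density → sp3.
C9 (3 σ bonds, plus one π bond) has steric number 3: sp2.

C1 sp2, C2 sp2, C3 sp3, C4 sp3, C5 sp3, C6 sp, C7 sp, C8 sp3, C9 sp2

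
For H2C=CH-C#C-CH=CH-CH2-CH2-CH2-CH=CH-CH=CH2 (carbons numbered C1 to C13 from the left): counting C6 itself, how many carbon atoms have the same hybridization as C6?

C6 is sp2 (one π bond).
C1: sp2 ✓
C2: sp2 ✓
C3: sp
C4: sp
C5: sp2 ✓
C6: sp2 ✓
C7: sp3
C8: sp3
C9: sp3
C10: sp2 ✓
C11: sp2 ✓
C12: sp2 ✓
C13: sp2 ✓
8 carbons are sp2.

8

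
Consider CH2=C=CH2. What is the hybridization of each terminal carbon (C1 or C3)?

Each terminal carbon (C1 or C3) has 3 σ bonds, plus one π bond: steric number 3 → sp2.

sp²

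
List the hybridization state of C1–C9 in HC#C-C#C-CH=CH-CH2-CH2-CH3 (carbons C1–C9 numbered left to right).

C1 is sp: 2 σ bonds, plus two π bonds, 2 electron-density regions.
C2 has 2 σ bonds, plus two π bonds: steric number 2 → sp.
C3 (2 σ bonds, plus two π bonds) has steric number 2: sp.
C4: 2 σ bonds, plus two π bonds; 2 regions of electron density → sp.
C5 is sp2: 3 σ bonds, plus one π bond, 3 electron-density regions.
C6: 3 σ bonds, plus one π bond; 3 regions of electron density → sp2.
C7: 4 σ bonds — 4 electron domains, sp3.
C8 carries 4 σ bonds, giving a steric number of 4, so it is sp3.
C9: 4 σ bonds; 4 regions of electron density → sp3.

C1 sp, C2 sp, C3 sp, C4 sp, C5 sp2, C6 sp2, C7 sp3, C8 sp3, C9 sp3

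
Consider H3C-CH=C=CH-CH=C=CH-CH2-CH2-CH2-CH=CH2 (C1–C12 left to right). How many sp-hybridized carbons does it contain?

2

C1: sp3
C2: sp2
C3: sp ✓
C4: sp2
C5: sp2
C6: sp ✓
C7: sp2
C8: sp3
C9: sp3
C10: sp3
C11: sp2
C12: sp2
C3, C6 → 2 sp carbons.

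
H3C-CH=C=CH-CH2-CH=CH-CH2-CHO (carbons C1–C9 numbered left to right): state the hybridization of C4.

sp^2

C4 has 3 σ bonds, plus one π bond: steric number 3 → sp2.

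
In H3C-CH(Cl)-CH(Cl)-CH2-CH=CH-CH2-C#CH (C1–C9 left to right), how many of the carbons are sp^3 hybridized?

5

C1: sp3 ✓
C2: sp3 ✓
C3: sp3 ✓
C4: sp3 ✓
C5: sp2
C6: sp2
C7: sp3 ✓
C8: sp
C9: sp
C1, C2, C3, C4, C7 → 5 sp3 carbons.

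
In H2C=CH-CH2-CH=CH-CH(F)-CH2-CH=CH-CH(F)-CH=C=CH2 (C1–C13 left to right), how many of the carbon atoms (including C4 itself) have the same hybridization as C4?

C4 is sp2 (one π bond).
C1: sp2 ✓
C2: sp2 ✓
C3: sp3
C4: sp2 ✓
C5: sp2 ✓
C6: sp3
C7: sp3
C8: sp2 ✓
C9: sp2 ✓
C10: sp3
C11: sp2 ✓
C12: sp
C13: sp2 ✓
8 carbons are sp2.

8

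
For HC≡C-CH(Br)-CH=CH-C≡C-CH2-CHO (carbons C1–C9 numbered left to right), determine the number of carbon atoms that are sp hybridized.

4

C1: sp ✓
C2: sp ✓
C3: sp3
C4: sp2
C5: sp2
C6: sp ✓
C7: sp ✓
C8: sp3
C9: sp2
C1, C2, C6, C7 → 4 sp carbons.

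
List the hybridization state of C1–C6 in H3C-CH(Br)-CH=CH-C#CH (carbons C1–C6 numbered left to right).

C1 sp3, C2 sp3, C3 sp2, C4 sp2, C5 sp, C6 sp

C1 carries 4 σ bonds, giving a steric number of 4, so it is sp3.
C2 carries 4 σ bonds, giving a steric number of 4, so it is sp3.
C3 has 3 σ bonds, plus one π bond: steric number 3 → sp2.
C4 is sp2: 3 σ bonds, plus one π bond, 3 electron-density regions.
C5 — 2 σ bonds, plus two π bonds. Steric number 2, so sp.
C6 has 2 σ bonds, plus two π bonds: steric number 2 → sp.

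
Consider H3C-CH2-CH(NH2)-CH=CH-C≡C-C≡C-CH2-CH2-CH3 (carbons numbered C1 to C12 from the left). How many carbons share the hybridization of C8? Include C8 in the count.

4

C8 is sp (two π bonds).
C1: sp3
C2: sp3
C3: sp3
C4: sp2
C5: sp2
C6: sp ✓
C7: sp ✓
C8: sp ✓
C9: sp ✓
C10: sp3
C11: sp3
C12: sp3
4 carbons are sp.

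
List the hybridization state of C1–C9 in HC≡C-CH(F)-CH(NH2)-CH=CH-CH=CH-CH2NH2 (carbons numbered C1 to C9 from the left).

C1 (2 σ bonds, plus two π bonds) has steric number 2: sp.
C2 (2 σ bonds, plus two π bonds) has steric number 2: sp.
C3 (4 σ bonds) has steric number 4: sp3.
C4 carries 4 σ bonds, giving a steric number of 4, so it is sp3.
C5 is sp2: 3 σ bonds, plus one π bond, 3 electron-density regions.
C6 is sp2: 3 σ bonds, plus one π bond, 3 electron-density regions.
C7 carries 3 σ bonds, plus one π bond, giving a steric number of 3, so it is sp2.
C8 carries 3 σ bonds, plus one π bond, giving a steric number of 3, so it is sp2.
C9 (4 σ bonds) has steric number 4: sp3.

C1 sp, C2 sp, C3 sp3, C4 sp3, C5 sp2, C6 sp2, C7 sp2, C8 sp2, C9 sp3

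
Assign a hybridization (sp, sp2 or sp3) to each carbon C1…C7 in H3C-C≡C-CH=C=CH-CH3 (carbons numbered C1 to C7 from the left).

C1 sp3, C2 sp, C3 sp, C4 sp2, C5 sp, C6 sp2, C7 sp3

C1: 4 σ bonds — 4 electron domains, sp3.
C2 — 2 σ bonds, plus two π bonds. Steric number 2, so sp.
C3 carries 2 σ bonds, plus two π bonds, giving a steric number of 2, so it is sp.
C4 — 3 σ bonds, plus one π bond. Steric number 3, so sp2.
C5: 2 σ bonds, plus two π bonds; 2 regions of electron density → sp.
C6: 3 σ bonds, plus one π bond — 3 electron domains, sp2.
C7 is sp3: 4 σ bonds, 4 electron-density regions.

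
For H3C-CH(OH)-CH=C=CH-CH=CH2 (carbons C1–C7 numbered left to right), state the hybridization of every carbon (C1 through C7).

C1 is sp3: 4 σ bonds, 4 electron-density regions.
C2 carries 4 σ bonds, giving a steric number of 4, so it is sp3.
C3: 3 σ bonds, plus one π bond — 3 electron domains, sp2.
C4: 2 σ bonds, plus two π bonds; 2 regions of electron density → sp.
C5 — 3 σ bonds, plus one π bond. Steric number 3, so sp2.
C6 — 3 σ bonds, plus one π bond. Steric number 3, so sp2.
C7 — 3 σ bonds, plus one π bond. Steric number 3, so sp2.

C1 sp3, C2 sp3, C3 sp2, C4 sp, C5 sp2, C6 sp2, C7 sp2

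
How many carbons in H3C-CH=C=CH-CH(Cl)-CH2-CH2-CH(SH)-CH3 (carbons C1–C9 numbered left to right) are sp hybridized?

C1: sp3
C2: sp2
C3: sp ✓
C4: sp2
C5: sp3
C6: sp3
C7: sp3
C8: sp3
C9: sp3
C3 → 1 sp carbon.

1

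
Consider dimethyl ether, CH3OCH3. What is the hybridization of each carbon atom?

Each carbon atom has 4 σ bonds: steric number 4 → sp3.

sp^3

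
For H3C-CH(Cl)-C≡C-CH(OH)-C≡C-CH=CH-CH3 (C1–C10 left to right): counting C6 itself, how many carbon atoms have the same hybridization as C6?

4

C6 is sp (two π bonds).
C1: sp3
C2: sp3
C3: sp ✓
C4: sp ✓
C5: sp3
C6: sp ✓
C7: sp ✓
C8: sp2
C9: sp2
C10: sp3
4 carbons are sp.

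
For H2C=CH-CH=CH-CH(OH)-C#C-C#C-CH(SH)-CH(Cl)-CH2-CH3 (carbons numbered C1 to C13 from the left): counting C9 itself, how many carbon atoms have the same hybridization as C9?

4

C9 is sp (two π bonds).
C1: sp2
C2: sp2
C3: sp2
C4: sp2
C5: sp3
C6: sp ✓
C7: sp ✓
C8: sp ✓
C9: sp ✓
C10: sp3
C11: sp3
C12: sp3
C13: sp3
4 carbons are sp.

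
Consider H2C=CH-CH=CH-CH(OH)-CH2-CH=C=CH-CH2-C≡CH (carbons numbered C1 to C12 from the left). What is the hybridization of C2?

sp2

C2 (3 σ bonds, plus one π bond) has steric number 3: sp2.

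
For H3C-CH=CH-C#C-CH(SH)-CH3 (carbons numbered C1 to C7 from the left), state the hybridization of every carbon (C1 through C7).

C1 has 4 σ bonds: steric number 4 → sp3.
C2 — 3 σ bonds, plus one π bond. Steric number 3, so sp2.
C3 (3 σ bonds, plus one π bond) has steric number 3: sp2.
C4 (2 σ bonds, plus two π bonds) has steric number 2: sp.
C5 — 2 σ bonds, plus two π bonds. Steric number 2, so sp.
C6: 4 σ bonds — 4 electron domains, sp3.
C7: 4 σ bonds; 4 regions of electron density → sp3.

C1 sp3, C2 sp2, C3 sp2, C4 sp, C5 sp, C6 sp3, C7 sp3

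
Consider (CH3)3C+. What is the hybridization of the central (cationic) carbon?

Three σ bonds and an empty p orbital; no lone pair → steric number 3 → sp2 and planar.

sp²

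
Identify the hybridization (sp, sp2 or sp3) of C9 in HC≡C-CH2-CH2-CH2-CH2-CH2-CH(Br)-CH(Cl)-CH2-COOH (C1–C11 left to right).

C9 — 4 σ bonds. Steric number 4, so sp3.

sp^3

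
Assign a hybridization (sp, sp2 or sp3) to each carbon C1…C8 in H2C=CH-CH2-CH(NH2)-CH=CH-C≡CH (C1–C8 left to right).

C1 sp2, C2 sp2, C3 sp3, C4 sp3, C5 sp2, C6 sp2, C7 sp, C8 sp

C1 carries 3 σ bonds, plus one π bond, giving a steric number of 3, so it is sp2.
C2 is sp2: 3 σ bonds, plus one π bond, 3 electron-density regions.
C3 carries 4 σ bonds, giving a steric number of 4, so it is sp3.
C4 is sp3: 4 σ bonds, 4 electron-density regions.
C5 — 3 σ bonds, plus one π bond. Steric number 3, so sp2.
C6: 3 σ bonds, plus one π bond — 3 electron domains, sp2.
C7 — 2 σ bonds, plus two π bonds. Steric number 2, so sp.
C8 carries 2 σ bonds, plus two π bonds, giving a steric number of 2, so it is sp.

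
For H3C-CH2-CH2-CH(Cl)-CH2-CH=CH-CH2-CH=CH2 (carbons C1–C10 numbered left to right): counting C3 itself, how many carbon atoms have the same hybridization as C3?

C3 is sp3 (only σ bonds).
C1: sp3 ✓
C2: sp3 ✓
C3: sp3 ✓
C4: sp3 ✓
C5: sp3 ✓
C6: sp2
C7: sp2
C8: sp3 ✓
C9: sp2
C10: sp2
6 carbons are sp3.

6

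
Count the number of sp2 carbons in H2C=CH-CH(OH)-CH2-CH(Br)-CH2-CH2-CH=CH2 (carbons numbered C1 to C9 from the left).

C1: sp2 ✓
C2: sp2 ✓
C3: sp3
C4: sp3
C5: sp3
C6: sp3
C7: sp3
C8: sp2 ✓
C9: sp2 ✓
C1, C2, C8, C9 → 4 sp2 carbons.

4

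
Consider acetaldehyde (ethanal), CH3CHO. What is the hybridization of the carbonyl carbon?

The carbonyl carbon (3 σ bonds, plus one π bond) has steric number 3: sp2.

sp^2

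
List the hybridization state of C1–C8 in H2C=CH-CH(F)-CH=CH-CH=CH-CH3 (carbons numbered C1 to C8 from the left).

C1 sp2, C2 sp2, C3 sp3, C4 sp2, C5 sp2, C6 sp2, C7 sp2, C8 sp3

C1 — 3 σ bonds, plus one π bond. Steric number 3, so sp2.
C2 — 3 σ bonds, plus one π bond. Steric number 3, so sp2.
C3 has 4 σ bonds: steric number 4 → sp3.
C4 has 3 σ bonds, plus one π bond: steric number 3 → sp2.
C5 (3 σ bonds, plus one π bond) has steric number 3: sp2.
C6 (3 σ bonds, plus one π bond) has steric number 3: sp2.
C7 is sp2: 3 σ bonds, plus one π bond, 3 electron-density regions.
C8: 4 σ bonds — 4 electron domains, sp3.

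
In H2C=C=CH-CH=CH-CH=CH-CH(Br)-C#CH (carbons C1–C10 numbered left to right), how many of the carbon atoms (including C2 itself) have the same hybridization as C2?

C2 is sp (two π bonds).
C1: sp2
C2: sp ✓
C3: sp2
C4: sp2
C5: sp2
C6: sp2
C7: sp2
C8: sp3
C9: sp ✓
C10: sp ✓
3 carbons are sp.

3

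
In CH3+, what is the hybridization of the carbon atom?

sp^2

Three σ bonds to H, empty p orbital → sp2, trigonal planar.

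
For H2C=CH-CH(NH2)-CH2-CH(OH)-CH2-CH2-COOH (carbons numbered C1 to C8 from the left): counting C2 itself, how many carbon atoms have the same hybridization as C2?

3

C2 is sp2 (one π bond).
C1: sp2 ✓
C2: sp2 ✓
C3: sp3
C4: sp3
C5: sp3
C6: sp3
C7: sp3
C8: sp2 ✓
3 carbons are sp2.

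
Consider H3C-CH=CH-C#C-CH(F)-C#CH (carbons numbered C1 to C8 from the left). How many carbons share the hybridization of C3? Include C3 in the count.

C3 is sp2 (one π bond).
C1: sp3
C2: sp2 ✓
C3: sp2 ✓
C4: sp
C5: sp
C6: sp3
C7: sp
C8: sp
2 carbons are sp2.

2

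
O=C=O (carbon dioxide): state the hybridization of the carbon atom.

sp

Two σ bonds, two π bonds → steric number 2 → sp.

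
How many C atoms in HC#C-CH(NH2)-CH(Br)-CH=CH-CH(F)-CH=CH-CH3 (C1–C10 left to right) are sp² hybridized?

4

C1: sp
C2: sp
C3: sp3
C4: sp3
C5: sp2 ✓
C6: sp2 ✓
C7: sp3
C8: sp2 ✓
C9: sp2 ✓
C10: sp3
C5, C6, C8, C9 → 4 sp2 carbons.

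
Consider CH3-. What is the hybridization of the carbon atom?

Three σ bonds + one lone pair = steric number 4 → sp3, pyramidal.

sp3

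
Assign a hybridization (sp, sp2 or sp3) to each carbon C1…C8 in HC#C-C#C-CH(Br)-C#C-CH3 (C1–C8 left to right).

C1 is sp: 2 σ bonds, plus two π bonds, 2 electron-density regions.
C2: 2 σ bonds, plus two π bonds — 2 electron domains, sp.
C3 is sp: 2 σ bonds, plus two π bonds, 2 electron-density regions.
C4 has 2 σ bonds, plus two π bonds: steric number 2 → sp.
C5 is sp3: 4 σ bonds, 4 electron-density regions.
C6: 2 σ bonds, plus two π bonds; 2 regions of electron density → sp.
C7 has 2 σ bonds, plus two π bonds: steric number 2 → sp.
C8: 4 σ bonds; 4 regions of electron density → sp3.

C1 sp, C2 sp, C3 sp, C4 sp, C5 sp3, C6 sp, C7 sp, C8 sp3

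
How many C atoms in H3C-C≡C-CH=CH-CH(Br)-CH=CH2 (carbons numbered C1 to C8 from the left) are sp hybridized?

2

C1: sp3
C2: sp ✓
C3: sp ✓
C4: sp2
C5: sp2
C6: sp3
C7: sp2
C8: sp2
C2, C3 → 2 sp carbons.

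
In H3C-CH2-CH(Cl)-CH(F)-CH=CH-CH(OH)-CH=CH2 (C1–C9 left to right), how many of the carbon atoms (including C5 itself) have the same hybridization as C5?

4

C5 is sp2 (one π bond).
C1: sp3
C2: sp3
C3: sp3
C4: sp3
C5: sp2 ✓
C6: sp2 ✓
C7: sp3
C8: sp2 ✓
C9: sp2 ✓
4 carbons are sp2.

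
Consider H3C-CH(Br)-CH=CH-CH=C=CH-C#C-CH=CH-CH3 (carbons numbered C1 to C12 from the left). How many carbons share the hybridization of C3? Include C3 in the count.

C3 is sp2 (one π bond).
C1: sp3
C2: sp3
C3: sp2 ✓
C4: sp2 ✓
C5: sp2 ✓
C6: sp
C7: sp2 ✓
C8: sp
C9: sp
C10: sp2 ✓
C11: sp2 ✓
C12: sp3
6 carbons are sp2.

6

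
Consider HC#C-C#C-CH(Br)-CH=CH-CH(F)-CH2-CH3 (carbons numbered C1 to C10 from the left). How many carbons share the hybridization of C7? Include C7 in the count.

2

C7 is sp2 (one π bond).
C1: sp
C2: sp
C3: sp
C4: sp
C5: sp3
C6: sp2 ✓
C7: sp2 ✓
C8: sp3
C9: sp3
C10: sp3
2 carbons are sp2.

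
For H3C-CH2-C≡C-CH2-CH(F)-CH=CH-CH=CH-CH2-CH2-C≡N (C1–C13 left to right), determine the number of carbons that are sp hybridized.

3

C1: sp3
C2: sp3
C3: sp ✓
C4: sp ✓
C5: sp3
C6: sp3
C7: sp2
C8: sp2
C9: sp2
C10: sp2
C11: sp3
C12: sp3
C13: sp ✓
C3, C4, C13 → 3 sp carbons.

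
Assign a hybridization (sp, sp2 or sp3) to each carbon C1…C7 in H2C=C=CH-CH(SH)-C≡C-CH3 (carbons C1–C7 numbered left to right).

C1 is sp2: 3 σ bonds, plus one π bond, 3 electron-density regions.
C2 — 2 σ bonds, plus two π bonds. Steric number 2, so sp.
C3 has 3 σ bonds, plus one π bond: steric number 3 → sp2.
C4: 4 σ bonds; 4 regions of electron density → sp3.
C5: 2 σ bonds, plus two π bonds — 2 electron domains, sp.
C6: 2 σ bonds, plus two π bonds — 2 electron domains, sp.
C7 has 4 σ bonds: steric number 4 → sp3.

C1 sp2, C2 sp, C3 sp2, C4 sp3, C5 sp, C6 sp, C7 sp3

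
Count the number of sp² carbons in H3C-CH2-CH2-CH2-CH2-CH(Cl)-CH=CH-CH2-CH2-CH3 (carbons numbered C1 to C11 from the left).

C1: sp3
C2: sp3
C3: sp3
C4: sp3
C5: sp3
C6: sp3
C7: sp2 ✓
C8: sp2 ✓
C9: sp3
C10: sp3
C11: sp3
C7, C8 → 2 sp2 carbons.

2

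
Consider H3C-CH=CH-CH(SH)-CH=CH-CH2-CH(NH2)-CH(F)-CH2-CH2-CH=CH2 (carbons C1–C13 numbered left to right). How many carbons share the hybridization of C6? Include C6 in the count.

6

C6 is sp2 (one π bond).
C1: sp3
C2: sp2 ✓
C3: sp2 ✓
C4: sp3
C5: sp2 ✓
C6: sp2 ✓
C7: sp3
C8: sp3
C9: sp3
C10: sp3
C11: sp3
C12: sp2 ✓
C13: sp2 ✓
6 carbons are sp2.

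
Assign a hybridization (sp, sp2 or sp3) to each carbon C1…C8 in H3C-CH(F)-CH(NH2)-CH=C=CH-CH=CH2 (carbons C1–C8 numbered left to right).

C1 sp3, C2 sp3, C3 sp3, C4 sp2, C5 sp, C6 sp2, C7 sp2, C8 sp2

C1 carries 4 σ bonds, giving a steric number of 4, so it is sp3.
C2: 4 σ bonds — 4 electron domains, sp3.
C3: 4 σ bonds — 4 electron domains, sp3.
C4 is sp2: 3 σ bonds, plus one π bond, 3 electron-density regions.
C5 carries 2 σ bonds, plus two π bonds, giving a steric number of 2, so it is sp.
C6 (3 σ bonds, plus one π bond) has steric number 3: sp2.
C7 (3 σ bonds, plus one π bond) has steric number 3: sp2.
C8 — 3 σ bonds, plus one π bond. Steric number 3, so sp2.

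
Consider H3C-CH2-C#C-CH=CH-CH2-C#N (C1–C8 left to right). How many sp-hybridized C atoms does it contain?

C1: sp3
C2: sp3
C3: sp ✓
C4: sp ✓
C5: sp2
C6: sp2
C7: sp3
C8: sp ✓
C3, C4, C8 → 3 sp carbons.

3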